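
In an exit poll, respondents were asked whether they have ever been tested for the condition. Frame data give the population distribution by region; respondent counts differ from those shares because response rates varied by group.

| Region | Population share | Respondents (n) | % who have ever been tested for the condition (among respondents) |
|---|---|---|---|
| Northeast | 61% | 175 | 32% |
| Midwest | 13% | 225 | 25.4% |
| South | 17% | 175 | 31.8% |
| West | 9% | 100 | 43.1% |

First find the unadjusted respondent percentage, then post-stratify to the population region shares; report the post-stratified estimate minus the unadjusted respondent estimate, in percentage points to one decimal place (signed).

Unadjusted (pooled respondent) estimate weights by respondent counts:
  (175/675)×32 + (225/675)×25.4 + (175/675)×31.8 + (100/675)×43.1 = 31.3926%
Post-stratifying to population shares instead:
  0.61×32 + 0.13×25.4 + 0.17×31.8 + 0.09×43.1 = 32.107%
Difference = 32.107 − 31.3926 = 0.7144 pp.

+0.7 percentage points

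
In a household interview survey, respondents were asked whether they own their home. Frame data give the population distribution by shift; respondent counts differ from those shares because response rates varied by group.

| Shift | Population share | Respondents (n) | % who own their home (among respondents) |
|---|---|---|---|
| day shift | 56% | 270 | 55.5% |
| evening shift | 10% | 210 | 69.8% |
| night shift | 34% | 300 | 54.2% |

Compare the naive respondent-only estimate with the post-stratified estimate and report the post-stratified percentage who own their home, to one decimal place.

Naive respondent-only estimate (weights = respondent counts):
  (270/780)×55.5 + (210/780)×69.8 + (300/780)×54.2 = 58.85%
Post-stratifying to population shares instead:
  0.56×55.5 + 0.1×69.8 + 0.34×54.2 = 56.488%

56.5%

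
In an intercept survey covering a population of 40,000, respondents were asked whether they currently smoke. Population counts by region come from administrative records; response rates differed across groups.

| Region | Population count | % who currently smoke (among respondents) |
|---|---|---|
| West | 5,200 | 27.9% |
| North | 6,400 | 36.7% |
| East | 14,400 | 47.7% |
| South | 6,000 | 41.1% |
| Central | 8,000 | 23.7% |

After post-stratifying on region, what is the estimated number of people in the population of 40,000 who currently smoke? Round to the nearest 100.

15,000

Apply each group's respondent rate to its population count:
  West: 5,200 × 27.9% = 1450.8
  North: 6,400 × 36.7% = 2348.8
  East: 14,400 × 47.7% = 6868.8
  South: 6,000 × 41.1% = 2466
  Central: 8,000 × 23.7% = 1896
Estimated total = 15030.4 → 15,000.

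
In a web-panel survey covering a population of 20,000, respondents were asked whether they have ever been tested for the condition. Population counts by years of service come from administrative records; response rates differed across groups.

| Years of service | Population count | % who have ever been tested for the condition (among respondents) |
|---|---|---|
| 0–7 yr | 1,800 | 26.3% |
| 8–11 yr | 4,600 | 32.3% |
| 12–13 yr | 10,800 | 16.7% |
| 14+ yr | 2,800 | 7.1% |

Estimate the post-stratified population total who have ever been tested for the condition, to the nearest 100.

4,000

Apply each group's respondent rate to its population count:
  0–7 yr: 1,800 × 26.3% = 473.4
  8–11 yr: 4,600 × 32.3% = 1485.8
  12–13 yr: 10,800 × 16.7% = 1803.6
  14+ yr: 2,800 × 7.1% = 198.8
Estimated total = 3961.6 → 4,000.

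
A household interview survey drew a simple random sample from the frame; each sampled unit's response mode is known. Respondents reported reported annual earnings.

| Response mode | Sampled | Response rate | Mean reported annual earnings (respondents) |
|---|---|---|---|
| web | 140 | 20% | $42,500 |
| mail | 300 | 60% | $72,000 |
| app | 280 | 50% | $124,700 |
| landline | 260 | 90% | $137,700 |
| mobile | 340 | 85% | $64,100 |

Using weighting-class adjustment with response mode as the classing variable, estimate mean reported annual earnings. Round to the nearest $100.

Inverse-response-rate weighting restores each class to its sampled count, so class totals weight by n_sampled:
  web: 140 × 42,500 = 5,950,000
  mail: 300 × 72,000 = 21,600,000
  app: 280 × 124,700 = 34,916,000
  landline: 260 × 137,700 = 35,802,000
  mobile: 340 × 64,100 = 21,794,000
Adjusted estimate = 120,062,000 / 1,320 = 90956.1 → $91,000.

$91,000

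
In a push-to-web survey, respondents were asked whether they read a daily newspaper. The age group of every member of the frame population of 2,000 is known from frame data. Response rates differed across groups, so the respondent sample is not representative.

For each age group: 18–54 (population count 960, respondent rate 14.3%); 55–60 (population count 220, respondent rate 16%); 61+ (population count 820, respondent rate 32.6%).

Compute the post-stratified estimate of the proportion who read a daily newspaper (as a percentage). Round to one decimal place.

22.0%

Post-stratification weights by population share, not respondent share:
  18–54: (960/2,000) × 14.3 = 6.864
  55–60: (220/2,000) × 16 = 1.76
  61+: (820/2,000) × 32.6 = 13.366
Post-stratified estimate = 21.99 → 22.0%.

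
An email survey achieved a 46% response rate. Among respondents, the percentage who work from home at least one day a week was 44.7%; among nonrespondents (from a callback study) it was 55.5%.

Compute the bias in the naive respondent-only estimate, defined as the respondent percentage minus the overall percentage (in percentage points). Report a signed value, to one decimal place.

-5.8 percentage points

Nonresponse fraction = 1 − 0.46 = 0.54.
Bias = (nonresponse fraction) × (respondent percentage − nonrespondent percentage)
     = 0.54 × (44.7 − 55.5) = 0.54 × -10.8 = -5.832.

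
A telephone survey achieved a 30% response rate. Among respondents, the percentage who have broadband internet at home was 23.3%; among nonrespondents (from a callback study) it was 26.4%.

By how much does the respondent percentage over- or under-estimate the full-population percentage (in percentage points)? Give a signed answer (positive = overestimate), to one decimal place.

-2.2 percentage points

Nonresponse fraction = 1 − 0.3 = 0.7.
Bias = (nonresponse fraction) × (respondent percentage − nonrespondent percentage)
     = 0.7 × (23.3 − 26.4) = 0.7 × -3.1 = -2.17.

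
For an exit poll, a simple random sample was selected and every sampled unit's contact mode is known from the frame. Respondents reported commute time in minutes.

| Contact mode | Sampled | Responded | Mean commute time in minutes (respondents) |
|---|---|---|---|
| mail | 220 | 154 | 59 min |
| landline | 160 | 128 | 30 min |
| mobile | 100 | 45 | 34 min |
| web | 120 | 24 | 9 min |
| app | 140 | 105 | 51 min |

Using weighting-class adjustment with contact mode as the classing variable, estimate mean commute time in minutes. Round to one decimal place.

39.7

Class response rates: mail 154/220 = 70%, landline 128/160 = 80%, mobile 45/100 = 45%, web 24/120 = 20%, app 105/140 = 75%.
Each respondent's weight = sampled/responded in their class; summing within a class gives n_sampled, so:
  mail: 220 × 59 = 12,980
  landline: 160 × 30 = 4800
  mobile: 100 × 34 = 3400
  web: 120 × 9 = 1080
  app: 140 × 51 = 7140
Adjusted estimate = 29,400 / 740 = 39.7297 → 39.7.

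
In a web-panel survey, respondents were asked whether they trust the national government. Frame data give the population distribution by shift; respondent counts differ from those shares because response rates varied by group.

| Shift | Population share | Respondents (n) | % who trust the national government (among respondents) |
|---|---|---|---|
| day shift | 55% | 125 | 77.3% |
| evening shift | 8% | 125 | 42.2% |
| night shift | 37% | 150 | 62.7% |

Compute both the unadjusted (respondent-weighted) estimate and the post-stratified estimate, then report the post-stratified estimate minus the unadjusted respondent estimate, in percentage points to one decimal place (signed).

+8.2 percentage points

Without adjustment, the pooled respondent share is:
  (125/400)×77.3 + (125/400)×42.2 + (150/400)×62.7 = 60.8563%
Post-stratifying to population shares instead:
  0.55×77.3 + 0.08×42.2 + 0.37×62.7 = 69.09%
Difference = 69.09 − 60.8563 = 8.2338 pp.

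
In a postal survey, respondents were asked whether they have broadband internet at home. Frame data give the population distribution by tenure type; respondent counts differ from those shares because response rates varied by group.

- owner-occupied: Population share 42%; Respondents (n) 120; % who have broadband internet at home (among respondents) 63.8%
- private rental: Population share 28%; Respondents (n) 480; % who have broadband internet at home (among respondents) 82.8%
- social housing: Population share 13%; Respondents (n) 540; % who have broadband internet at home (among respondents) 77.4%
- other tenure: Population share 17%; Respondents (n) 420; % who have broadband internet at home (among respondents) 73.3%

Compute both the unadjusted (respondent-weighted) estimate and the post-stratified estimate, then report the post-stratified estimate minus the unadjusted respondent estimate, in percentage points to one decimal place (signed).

-4.4 percentage points

Naive respondent-only estimate (weights = respondent counts):
  (120/1560)×63.8 + (480/1560)×82.8 + (540/1560)×77.4 + (420/1560)×73.3 = 76.9115%
Reweighting by population tenure type shares:
  0.42×63.8 + 0.28×82.8 + 0.13×77.4 + 0.17×73.3 = 72.503%
Difference = 72.503 − 76.9115 = -4.4085 pp.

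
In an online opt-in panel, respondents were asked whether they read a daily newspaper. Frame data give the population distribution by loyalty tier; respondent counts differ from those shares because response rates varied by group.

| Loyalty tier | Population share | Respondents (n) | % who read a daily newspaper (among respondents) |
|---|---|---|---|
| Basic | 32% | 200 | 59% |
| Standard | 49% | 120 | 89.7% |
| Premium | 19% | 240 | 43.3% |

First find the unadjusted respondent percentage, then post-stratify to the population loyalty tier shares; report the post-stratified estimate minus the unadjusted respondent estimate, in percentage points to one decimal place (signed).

Unadjusted (pooled respondent) estimate weights by respondent counts:
  (200/560)×59 + (120/560)×89.7 + (240/560)×43.3 = 58.85%
Post-stratifying to population shares instead:
  0.32×59 + 0.49×89.7 + 0.19×43.3 = 71.06%
Difference = 71.06 − 58.85 = 12.21 pp.

+12.2 percentage points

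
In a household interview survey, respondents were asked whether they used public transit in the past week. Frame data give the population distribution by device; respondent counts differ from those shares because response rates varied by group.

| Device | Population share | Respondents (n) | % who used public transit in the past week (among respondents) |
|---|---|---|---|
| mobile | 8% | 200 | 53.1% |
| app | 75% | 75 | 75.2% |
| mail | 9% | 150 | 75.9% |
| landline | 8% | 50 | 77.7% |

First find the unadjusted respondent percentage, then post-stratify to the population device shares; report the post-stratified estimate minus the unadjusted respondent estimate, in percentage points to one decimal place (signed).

Naive respondent-only estimate (weights = respondent counts):
  (200/475)×53.1 + (75/475)×75.2 + (150/475)×75.9 + (50/475)×77.7 = 66.3789%
Reweighting by population device shares:
  0.08×53.1 + 0.75×75.2 + 0.09×75.9 + 0.08×77.7 = 73.695%
Difference = 73.695 − 66.3789 = 7.3161 pp.

+7.3 percentage points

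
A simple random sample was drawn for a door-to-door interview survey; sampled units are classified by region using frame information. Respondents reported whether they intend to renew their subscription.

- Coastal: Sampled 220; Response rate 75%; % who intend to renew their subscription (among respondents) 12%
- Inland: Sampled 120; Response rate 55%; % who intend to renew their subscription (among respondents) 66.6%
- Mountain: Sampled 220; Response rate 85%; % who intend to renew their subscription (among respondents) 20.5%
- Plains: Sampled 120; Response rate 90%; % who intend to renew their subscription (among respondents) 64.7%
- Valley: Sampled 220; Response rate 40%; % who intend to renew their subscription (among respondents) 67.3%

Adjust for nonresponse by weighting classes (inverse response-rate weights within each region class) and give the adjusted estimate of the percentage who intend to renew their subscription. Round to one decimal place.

41.9%

With weight = n_sampled/n_responded per class, the weighted class total is n_sampled:
  Coastal: 220 × 12 = 2640
  Inland: 120 × 66.6 = 7992
  Mountain: 220 × 20.5 = 4510
  Plains: 120 × 64.7 = 7764
  Valley: 220 × 67.3 = 14,806
Adjusted estimate = 37,712 / 900 = 41.9022 → 41.9%.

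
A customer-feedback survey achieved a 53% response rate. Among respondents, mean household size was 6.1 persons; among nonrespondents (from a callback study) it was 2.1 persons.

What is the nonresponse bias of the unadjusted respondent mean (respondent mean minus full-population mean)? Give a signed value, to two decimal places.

Nonresponse fraction = 1 − 0.53 = 0.47.
Bias = (nonresponse fraction) × (respondent mean − nonrespondent mean)
     = 0.47 × (6.1 − 2.1) = 0.47 × 4 = 1.88.

+1.88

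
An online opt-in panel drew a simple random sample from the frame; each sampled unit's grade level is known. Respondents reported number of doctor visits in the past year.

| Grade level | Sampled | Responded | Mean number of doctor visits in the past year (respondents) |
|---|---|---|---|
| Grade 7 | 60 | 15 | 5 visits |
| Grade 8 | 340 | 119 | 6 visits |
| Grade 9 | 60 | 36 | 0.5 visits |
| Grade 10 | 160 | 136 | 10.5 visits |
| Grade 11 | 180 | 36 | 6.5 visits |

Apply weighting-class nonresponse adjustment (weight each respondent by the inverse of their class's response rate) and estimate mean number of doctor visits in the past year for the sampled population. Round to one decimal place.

6.5

Response rates by class: Grade 7 15/60 = 25%, Grade 8 119/340 = 35%, Grade 9 36/60 = 60%, Grade 10 136/160 = 85%, Grade 11 36/180 = 20%.
Inverse-response-rate weighting restores each class to its sampled count, so class totals weight by n_sampled:
  Grade 7: 60 × 5 = 300
  Grade 8: 340 × 6 = 2040
  Grade 9: 60 × 0.5 = 30
  Grade 10: 160 × 10.5 = 1680
  Grade 11: 180 × 6.5 = 1170
Adjusted estimate = 5220 / 800 = 6.525 → 6.5.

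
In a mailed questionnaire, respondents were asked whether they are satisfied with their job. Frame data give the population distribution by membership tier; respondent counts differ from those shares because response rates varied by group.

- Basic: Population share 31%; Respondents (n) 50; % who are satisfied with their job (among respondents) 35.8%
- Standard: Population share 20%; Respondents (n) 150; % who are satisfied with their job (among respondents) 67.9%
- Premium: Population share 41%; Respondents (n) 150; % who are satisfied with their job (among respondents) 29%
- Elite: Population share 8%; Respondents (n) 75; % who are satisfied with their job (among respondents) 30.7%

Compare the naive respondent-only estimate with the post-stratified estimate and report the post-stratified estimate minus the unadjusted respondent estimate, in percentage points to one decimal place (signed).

Naive respondent-only estimate (weights = respondent counts):
  (50/425)×35.8 + (150/425)×67.9 + (150/425)×29 + (75/425)×30.7 = 43.8294%
Post-stratifying to population shares instead:
  0.31×35.8 + 0.2×67.9 + 0.41×29 + 0.08×30.7 = 39.024%
Difference = 39.024 − 43.8294 = -4.8054 pp.

-4.8 percentage points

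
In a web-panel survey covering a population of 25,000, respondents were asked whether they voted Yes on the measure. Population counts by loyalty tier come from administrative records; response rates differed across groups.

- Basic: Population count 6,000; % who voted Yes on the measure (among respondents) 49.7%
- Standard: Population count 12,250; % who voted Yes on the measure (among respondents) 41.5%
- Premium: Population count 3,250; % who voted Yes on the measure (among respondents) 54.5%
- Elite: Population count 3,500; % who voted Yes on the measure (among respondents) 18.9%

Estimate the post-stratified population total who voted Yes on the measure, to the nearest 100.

Estimated count per cell = population count × respondent percentage:
  Basic: 6,000 × 49.7% = 2982
  Standard: 12,250 × 41.5% = 5083.75
  Premium: 3,250 × 54.5% = 1771.25
  Elite: 3,500 × 18.9% = 661.5
Estimated total = 10498.5 → 10,500.

10,500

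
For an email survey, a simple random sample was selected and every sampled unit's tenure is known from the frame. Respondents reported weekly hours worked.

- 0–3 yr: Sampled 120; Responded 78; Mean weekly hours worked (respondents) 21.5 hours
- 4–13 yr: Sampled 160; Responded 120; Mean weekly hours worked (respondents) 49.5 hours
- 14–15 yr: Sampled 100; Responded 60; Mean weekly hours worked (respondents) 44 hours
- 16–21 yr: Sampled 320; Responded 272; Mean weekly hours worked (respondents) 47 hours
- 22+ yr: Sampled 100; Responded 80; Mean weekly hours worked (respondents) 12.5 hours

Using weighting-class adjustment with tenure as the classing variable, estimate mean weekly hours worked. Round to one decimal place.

Response rates by class: 0–3 yr 78/120 = 65%, 4–13 yr 120/160 = 75%, 14–15 yr 60/100 = 60%, 16–21 yr 272/320 = 85%, 22+ yr 80/100 = 80%.
With weight = n_sampled/n_responded per class, the weighted class total is n_sampled:
  0–3 yr: 120 × 21.5 = 2580
  4–13 yr: 160 × 49.5 = 7920
  14–15 yr: 100 × 44 = 4400
  16–21 yr: 320 × 47 = 15,040
  22+ yr: 100 × 12.5 = 1250
Adjusted estimate = 31,190 / 800 = 38.9875 → 39.0.

39.0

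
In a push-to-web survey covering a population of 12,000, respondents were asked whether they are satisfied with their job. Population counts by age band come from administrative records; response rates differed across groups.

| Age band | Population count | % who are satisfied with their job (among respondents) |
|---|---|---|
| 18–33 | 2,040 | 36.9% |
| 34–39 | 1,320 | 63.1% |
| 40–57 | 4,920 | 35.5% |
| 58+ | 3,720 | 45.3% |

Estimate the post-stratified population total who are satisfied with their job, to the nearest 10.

5,020

Estimated count per cell = population count × respondent percentage:
  18–33: 2,040 × 36.9% = 752.76
  34–39: 1,320 × 63.1% = 832.92
  40–57: 4,920 × 35.5% = 1746.6
  58+: 3,720 × 45.3% = 1685.16
Estimated total = 5017.44 → 5,020.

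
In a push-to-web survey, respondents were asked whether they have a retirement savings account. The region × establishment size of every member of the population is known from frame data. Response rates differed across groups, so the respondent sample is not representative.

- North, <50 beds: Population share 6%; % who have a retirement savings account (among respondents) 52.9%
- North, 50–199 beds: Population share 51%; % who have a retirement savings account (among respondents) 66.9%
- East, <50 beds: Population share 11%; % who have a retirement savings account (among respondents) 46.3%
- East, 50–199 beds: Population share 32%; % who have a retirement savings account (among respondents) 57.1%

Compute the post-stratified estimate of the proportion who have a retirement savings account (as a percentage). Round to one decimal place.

Post-stratification weights by population share, not respondent share:
  North, <50 beds: 0.06 × 52.9 = 3.174
  North, 50–199 beds: 0.51 × 66.9 = 34.119
  East, <50 beds: 0.11 × 46.3 = 5.093
  East, 50–199 beds: 0.32 × 57.1 = 18.272
Post-stratified estimate = 60.658 → 60.7%.

60.7%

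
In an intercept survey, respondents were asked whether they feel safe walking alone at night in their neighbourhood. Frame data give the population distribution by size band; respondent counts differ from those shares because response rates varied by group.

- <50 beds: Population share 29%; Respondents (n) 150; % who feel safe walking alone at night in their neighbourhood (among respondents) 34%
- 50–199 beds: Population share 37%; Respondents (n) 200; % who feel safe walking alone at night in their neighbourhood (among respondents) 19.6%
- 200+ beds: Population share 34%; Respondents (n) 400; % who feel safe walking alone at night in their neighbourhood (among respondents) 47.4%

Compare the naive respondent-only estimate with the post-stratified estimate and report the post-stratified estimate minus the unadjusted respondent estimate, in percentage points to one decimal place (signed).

-4.1 percentage points

Naive respondent-only estimate (weights = respondent counts):
  (150/750)×34 + (200/750)×19.6 + (400/750)×47.4 = 37.3067%
Post-stratified estimate weights by population shares:
  0.29×34 + 0.37×19.6 + 0.34×47.4 = 33.228%
Difference = 33.228 − 37.3067 = -4.0787 pp.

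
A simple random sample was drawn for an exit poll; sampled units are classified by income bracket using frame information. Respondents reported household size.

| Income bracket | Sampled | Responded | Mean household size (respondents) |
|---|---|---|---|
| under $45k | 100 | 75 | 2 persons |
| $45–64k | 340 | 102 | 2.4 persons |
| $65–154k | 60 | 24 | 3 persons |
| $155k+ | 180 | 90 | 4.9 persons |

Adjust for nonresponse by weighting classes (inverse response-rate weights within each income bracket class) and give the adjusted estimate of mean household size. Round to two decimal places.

3.06

Response rates by class: under $45k 75/100 = 75%, $45–64k 102/340 = 30%, $65–154k 24/60 = 40%, $155k+ 90/180 = 50%.
Weighting each respondent by the inverse class response rate inflates each class back to its sampled size, so the class weight is n_sampled:
  under $45k: 100 × 2 = 200
  $45–64k: 340 × 2.4 = 816
  $65–154k: 60 × 3 = 180
  $155k+: 180 × 4.9 = 882
Adjusted estimate = 2078 / 680 = 3.05588 → 3.06.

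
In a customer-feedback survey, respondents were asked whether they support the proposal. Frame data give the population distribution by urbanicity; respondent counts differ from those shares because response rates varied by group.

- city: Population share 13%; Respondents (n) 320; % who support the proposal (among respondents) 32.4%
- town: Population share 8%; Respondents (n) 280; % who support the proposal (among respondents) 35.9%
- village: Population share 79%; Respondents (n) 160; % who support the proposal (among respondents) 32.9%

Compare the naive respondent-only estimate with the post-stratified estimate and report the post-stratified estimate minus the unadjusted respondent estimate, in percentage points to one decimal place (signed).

Without adjustment, the pooled respondent share is:
  (320/760)×32.4 + (280/760)×35.9 + (160/760)×32.9 = 33.7947%
Post-stratifying to population shares instead:
  0.13×32.4 + 0.08×35.9 + 0.79×32.9 = 33.075%
Difference = 33.075 − 33.7947 = -0.7197 pp.

-0.7 percentage points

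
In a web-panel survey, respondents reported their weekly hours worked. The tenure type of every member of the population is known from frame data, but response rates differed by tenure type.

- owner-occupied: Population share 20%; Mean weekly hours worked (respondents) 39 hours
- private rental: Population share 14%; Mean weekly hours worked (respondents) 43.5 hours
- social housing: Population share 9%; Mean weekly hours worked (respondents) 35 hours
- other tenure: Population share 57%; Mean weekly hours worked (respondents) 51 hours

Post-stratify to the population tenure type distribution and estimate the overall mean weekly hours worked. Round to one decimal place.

46.1

Weight each group's respondent value by its population share:
  owner-occupied: 0.2 × 39 = 7.8
  private rental: 0.14 × 43.5 = 6.09
  social housing: 0.09 × 35 = 3.15
  other tenure: 0.57 × 51 = 29.07
Post-stratified estimate = 46.11 → 46.1.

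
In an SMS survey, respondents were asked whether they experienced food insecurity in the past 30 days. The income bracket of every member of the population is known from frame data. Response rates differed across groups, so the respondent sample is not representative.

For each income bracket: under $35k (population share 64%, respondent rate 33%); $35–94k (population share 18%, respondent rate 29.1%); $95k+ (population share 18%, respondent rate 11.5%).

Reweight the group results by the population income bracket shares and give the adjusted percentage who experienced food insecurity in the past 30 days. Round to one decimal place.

28.4%

Weight each group's respondent value by its population share:
  under $35k: 0.64 × 33 = 21.12
  $35–94k: 0.18 × 29.1 = 5.238
  $95k+: 0.18 × 11.5 = 2.07
Post-stratified estimate = 28.428 → 28.4%.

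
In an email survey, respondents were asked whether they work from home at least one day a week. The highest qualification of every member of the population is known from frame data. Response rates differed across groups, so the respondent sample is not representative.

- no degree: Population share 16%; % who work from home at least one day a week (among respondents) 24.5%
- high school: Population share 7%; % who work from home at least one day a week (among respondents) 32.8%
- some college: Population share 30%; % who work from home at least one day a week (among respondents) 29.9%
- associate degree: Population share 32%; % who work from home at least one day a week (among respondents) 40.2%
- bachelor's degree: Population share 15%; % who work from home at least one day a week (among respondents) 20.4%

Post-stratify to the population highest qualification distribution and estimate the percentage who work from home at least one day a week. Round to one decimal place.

Each cell contributes population-share × respondent value:
  no degree: 0.16 × 24.5 = 3.92
  high school: 0.07 × 32.8 = 2.296
  some college: 0.3 × 29.9 = 8.97
  associate degree: 0.32 × 40.2 = 12.864
  bachelor's degree: 0.15 × 20.4 = 3.06
Post-stratified estimate = 31.11 → 31.1%.

31.1%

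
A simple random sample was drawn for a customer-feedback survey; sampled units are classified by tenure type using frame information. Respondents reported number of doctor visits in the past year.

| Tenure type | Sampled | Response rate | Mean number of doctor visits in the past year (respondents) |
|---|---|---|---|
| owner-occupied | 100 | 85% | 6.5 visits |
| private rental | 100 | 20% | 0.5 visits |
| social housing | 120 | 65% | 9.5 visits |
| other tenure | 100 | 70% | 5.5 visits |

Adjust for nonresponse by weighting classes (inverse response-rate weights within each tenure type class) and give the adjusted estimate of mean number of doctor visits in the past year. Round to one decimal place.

5.7

Inverse-response-rate weighting restores each class to its sampled count, so class totals weight by n_sampled:
  owner-occupied: 100 × 6.5 = 650
  private rental: 100 × 0.5 = 50
  social housing: 120 × 9.5 = 1140
  other tenure: 100 × 5.5 = 550
Adjusted estimate = 2390 / 420 = 5.69048 → 5.7.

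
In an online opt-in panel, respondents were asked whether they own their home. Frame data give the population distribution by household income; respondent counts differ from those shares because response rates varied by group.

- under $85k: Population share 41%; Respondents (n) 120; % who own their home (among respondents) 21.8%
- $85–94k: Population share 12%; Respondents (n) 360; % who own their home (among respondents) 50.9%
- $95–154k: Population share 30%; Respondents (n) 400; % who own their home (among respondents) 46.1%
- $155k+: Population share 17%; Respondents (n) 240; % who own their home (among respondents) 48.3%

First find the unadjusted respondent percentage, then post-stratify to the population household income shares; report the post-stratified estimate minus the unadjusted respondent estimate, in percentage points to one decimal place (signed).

-8.4 percentage points

Naive respondent-only estimate (weights = respondent counts):
  (120/1120)×21.8 + (360/1120)×50.9 + (400/1120)×46.1 + (240/1120)×48.3 = 45.5107%
Reweighting by population household income shares:
  0.41×21.8 + 0.12×50.9 + 0.3×46.1 + 0.17×48.3 = 37.087%
Difference = 37.087 − 45.5107 = -8.4237 pp.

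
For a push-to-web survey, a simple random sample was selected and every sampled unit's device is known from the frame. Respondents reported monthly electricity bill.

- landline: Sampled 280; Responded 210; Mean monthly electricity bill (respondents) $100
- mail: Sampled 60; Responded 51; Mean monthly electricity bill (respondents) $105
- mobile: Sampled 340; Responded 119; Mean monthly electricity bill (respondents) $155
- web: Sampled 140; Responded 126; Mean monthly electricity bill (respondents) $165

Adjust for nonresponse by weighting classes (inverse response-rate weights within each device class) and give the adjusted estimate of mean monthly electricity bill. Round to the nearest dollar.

$134

Response rates by class: landline 210/280 = 75%, mail 51/60 = 85%, mobile 119/340 = 35%, web 126/140 = 90%.
Weighting each respondent by the inverse class response rate inflates each class back to its sampled size, so the class weight is n_sampled:
  landline: 280 × 100 = 28,000
  mail: 60 × 105 = 6300
  mobile: 340 × 155 = 52,700
  web: 140 × 165 = 23,100
Adjusted estimate = 110,100 / 820 = 134.268 → $134.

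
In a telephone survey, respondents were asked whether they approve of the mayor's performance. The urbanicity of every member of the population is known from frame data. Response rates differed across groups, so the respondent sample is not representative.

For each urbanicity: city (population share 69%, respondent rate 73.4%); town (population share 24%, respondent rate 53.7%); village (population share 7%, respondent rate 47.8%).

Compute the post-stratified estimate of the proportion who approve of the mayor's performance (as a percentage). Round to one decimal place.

Reweight to the known urbanicity distribution:
  city: 0.69 × 73.4 = 50.646
  town: 0.24 × 53.7 = 12.888
  village: 0.07 × 47.8 = 3.346
Post-stratified estimate = 66.88 → 66.9%.

66.9%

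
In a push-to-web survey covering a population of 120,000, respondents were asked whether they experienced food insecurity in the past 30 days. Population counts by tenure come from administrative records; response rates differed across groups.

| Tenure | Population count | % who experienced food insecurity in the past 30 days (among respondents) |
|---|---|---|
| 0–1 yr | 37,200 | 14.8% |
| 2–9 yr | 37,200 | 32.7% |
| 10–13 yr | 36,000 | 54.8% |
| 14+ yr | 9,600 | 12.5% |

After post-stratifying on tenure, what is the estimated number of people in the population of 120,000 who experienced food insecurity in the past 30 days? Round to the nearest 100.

Apply each group's respondent rate to its population count:
  0–1 yr: 37,200 × 14.8% = 5505.6
  2–9 yr: 37,200 × 32.7% = 12164.4
  10–13 yr: 36,000 × 54.8% = 19,728
  14+ yr: 9,600 × 12.5% = 1200
Estimated total = 38,598 → 38,600.

38,600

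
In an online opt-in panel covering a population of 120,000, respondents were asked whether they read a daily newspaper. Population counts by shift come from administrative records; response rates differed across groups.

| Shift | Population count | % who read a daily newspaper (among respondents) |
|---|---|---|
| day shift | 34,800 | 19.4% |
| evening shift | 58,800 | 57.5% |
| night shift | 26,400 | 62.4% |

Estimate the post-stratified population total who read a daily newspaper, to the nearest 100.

Estimated count per cell = population count × respondent percentage:
  day shift: 34,800 × 19.4% = 6751.2
  evening shift: 58,800 × 57.5% = 33,810
  night shift: 26,400 × 62.4% = 16473.6
Estimated total = 57034.8 → 57,000.

57,000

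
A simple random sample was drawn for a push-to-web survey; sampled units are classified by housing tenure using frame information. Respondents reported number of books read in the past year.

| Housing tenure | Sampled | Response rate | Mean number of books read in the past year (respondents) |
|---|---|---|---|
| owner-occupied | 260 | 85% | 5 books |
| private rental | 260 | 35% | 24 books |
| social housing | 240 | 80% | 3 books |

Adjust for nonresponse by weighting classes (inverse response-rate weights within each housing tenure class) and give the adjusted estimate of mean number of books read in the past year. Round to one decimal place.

With weight = n_sampled/n_responded per class, the weighted class total is n_sampled:
  owner-occupied: 260 × 5 = 1300
  private rental: 260 × 24 = 6240
  social housing: 240 × 3 = 720
Adjusted estimate = 8260 / 760 = 10.8684 → 10.9.

10.9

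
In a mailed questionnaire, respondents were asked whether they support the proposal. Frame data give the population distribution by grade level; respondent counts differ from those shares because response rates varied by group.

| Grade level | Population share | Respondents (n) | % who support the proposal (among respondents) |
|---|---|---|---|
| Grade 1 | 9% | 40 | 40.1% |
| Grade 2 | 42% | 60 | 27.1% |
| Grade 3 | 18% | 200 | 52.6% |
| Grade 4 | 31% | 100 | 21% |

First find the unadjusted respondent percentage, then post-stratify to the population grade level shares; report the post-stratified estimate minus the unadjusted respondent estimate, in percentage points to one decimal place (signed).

-8.7 percentage points

Naive respondent-only estimate (weights = respondent counts):
  (40/400)×40.1 + (60/400)×27.1 + (200/400)×52.6 + (100/400)×21 = 39.625%
Post-stratifying to population shares instead:
  0.09×40.1 + 0.42×27.1 + 0.18×52.6 + 0.31×21 = 30.969%
Difference = 30.969 − 39.625 = -8.656 pp.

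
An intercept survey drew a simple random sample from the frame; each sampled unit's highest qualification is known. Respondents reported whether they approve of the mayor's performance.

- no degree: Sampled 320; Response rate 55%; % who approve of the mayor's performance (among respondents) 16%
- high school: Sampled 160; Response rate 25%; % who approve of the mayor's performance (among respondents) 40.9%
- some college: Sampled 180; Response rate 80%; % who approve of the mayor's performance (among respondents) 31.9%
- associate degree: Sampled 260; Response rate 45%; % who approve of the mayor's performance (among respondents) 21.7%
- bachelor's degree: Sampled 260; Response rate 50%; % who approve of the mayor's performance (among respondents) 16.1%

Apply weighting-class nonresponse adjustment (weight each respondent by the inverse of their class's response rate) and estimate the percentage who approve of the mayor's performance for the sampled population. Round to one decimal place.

Inverse-response-rate weighting restores each class to its sampled count, so class totals weight by n_sampled:
  no degree: 320 × 16 = 5120
  high school: 160 × 40.9 = 6544
  some college: 180 × 31.9 = 5742
  associate degree: 260 × 21.7 = 5642
  bachelor's degree: 260 × 16.1 = 4186
Adjusted estimate = 27,234 / 1,180 = 23.0797 → 23.1%.

23.1%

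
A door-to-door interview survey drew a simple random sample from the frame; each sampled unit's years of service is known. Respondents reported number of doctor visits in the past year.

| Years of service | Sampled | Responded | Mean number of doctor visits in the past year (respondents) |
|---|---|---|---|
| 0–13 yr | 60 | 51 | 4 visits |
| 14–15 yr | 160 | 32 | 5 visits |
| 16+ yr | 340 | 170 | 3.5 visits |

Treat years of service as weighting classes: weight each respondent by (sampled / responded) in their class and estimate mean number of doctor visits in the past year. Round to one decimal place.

Response rates by class: 0–13 yr 51/60 = 85%, 14–15 yr 32/160 = 20%, 16+ yr 170/340 = 50%.
Weighting each respondent by the inverse class response rate inflates each class back to its sampled size, so the class weight is n_sampled:
  0–13 yr: 60 × 4 = 240
  14–15 yr: 160 × 5 = 800
  16+ yr: 340 × 3.5 = 1190
Adjusted estimate = 2230 / 560 = 3.98214 → 4.0.

4.0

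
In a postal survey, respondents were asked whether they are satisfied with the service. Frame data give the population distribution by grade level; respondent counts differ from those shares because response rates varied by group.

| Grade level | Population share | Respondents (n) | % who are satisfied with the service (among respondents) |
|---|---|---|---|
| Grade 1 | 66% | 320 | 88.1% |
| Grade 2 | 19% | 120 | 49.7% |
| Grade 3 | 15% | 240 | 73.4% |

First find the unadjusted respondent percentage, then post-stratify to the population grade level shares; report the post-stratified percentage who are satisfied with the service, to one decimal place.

Without adjustment, the pooled respondent share is:
  (320/680)×88.1 + (120/680)×49.7 + (240/680)×73.4 = 76.1353%
Reweighting by population grade level shares:
  0.66×88.1 + 0.19×49.7 + 0.15×73.4 = 78.599%

78.6%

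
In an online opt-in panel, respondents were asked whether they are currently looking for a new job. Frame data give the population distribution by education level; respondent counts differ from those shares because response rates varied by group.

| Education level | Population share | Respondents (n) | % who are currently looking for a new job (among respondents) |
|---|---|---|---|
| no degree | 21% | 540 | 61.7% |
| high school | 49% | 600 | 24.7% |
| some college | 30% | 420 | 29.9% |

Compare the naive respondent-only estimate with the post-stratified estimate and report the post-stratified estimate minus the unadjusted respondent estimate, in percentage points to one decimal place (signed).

Unadjusted (pooled respondent) estimate weights by respondent counts:
  (540/1560)×61.7 + (600/1560)×24.7 + (420/1560)×29.9 = 38.9077%
Post-stratifying to population shares instead:
  0.21×61.7 + 0.49×24.7 + 0.3×29.9 = 34.03%
Difference = 34.03 − 38.9077 = -4.8777 pp.

-4.9 percentage points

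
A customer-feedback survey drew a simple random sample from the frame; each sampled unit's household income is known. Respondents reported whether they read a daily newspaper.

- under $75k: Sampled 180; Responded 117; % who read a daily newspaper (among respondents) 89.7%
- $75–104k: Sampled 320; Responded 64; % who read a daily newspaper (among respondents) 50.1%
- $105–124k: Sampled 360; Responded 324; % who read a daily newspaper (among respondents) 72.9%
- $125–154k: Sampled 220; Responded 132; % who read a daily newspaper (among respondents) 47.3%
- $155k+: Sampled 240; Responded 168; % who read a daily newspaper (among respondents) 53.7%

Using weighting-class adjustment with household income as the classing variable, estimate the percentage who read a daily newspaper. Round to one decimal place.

61.9%

Response rates by class: under $75k 117/180 = 65%, $75–104k 64/320 = 20%, $105–124k 324/360 = 90%, $125–154k 132/220 = 60%, $155k+ 168/240 = 70%.
With weight = n_sampled/n_responded per class, the weighted class total is n_sampled:
  under $75k: 180 × 89.7 = 16,146
  $75–104k: 320 × 50.1 = 16,032
  $105–124k: 360 × 72.9 = 26244
  $125–154k: 220 × 47.3 = 10,406
  $155k+: 240 × 53.7 = 12,888
Adjusted estimate = 81,716 / 1,320 = 61.9061 → 61.9%.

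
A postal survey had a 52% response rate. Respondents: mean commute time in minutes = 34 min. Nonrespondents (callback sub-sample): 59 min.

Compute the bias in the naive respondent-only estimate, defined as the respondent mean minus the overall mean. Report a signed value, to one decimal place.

Nonresponse fraction = 1 − 0.52 = 0.48.
Bias = (nonresponse fraction) × (respondent mean − nonrespondent mean)
     = 0.48 × (34 − 59) = 0.48 × -25 = -12.

-12.0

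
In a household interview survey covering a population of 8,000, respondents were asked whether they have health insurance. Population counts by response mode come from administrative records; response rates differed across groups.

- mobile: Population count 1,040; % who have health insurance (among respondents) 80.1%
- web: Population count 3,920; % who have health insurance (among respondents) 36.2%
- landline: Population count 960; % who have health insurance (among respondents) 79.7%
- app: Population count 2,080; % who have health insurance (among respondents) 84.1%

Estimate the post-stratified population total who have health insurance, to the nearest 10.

4,770

Estimated count per cell = population count × respondent percentage:
  mobile: 1,040 × 80.1% = 833.04
  web: 3,920 × 36.2% = 1419.04
  landline: 960 × 79.7% = 765.12
  app: 2,080 × 84.1% = 1749.28
Estimated total = 4766.48 → 4,770.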